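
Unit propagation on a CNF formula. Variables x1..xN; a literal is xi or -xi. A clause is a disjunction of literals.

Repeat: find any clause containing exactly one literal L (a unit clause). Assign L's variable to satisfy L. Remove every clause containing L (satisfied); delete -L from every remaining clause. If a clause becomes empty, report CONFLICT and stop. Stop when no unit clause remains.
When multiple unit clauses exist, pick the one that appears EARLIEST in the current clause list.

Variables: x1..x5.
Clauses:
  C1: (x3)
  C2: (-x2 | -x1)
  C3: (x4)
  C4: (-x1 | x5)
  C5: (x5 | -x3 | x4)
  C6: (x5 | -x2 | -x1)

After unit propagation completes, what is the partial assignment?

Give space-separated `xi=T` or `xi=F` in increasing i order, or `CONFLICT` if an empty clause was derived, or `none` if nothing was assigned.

unit clause [3] forces x3=T; simplify:
  drop -3 from [5, -3, 4] -> [5, 4]
  satisfied 1 clause(s); 5 remain; assigned so far: [3]
unit clause [4] forces x4=T; simplify:
  satisfied 2 clause(s); 3 remain; assigned so far: [3, 4]

Answer: x3=T x4=T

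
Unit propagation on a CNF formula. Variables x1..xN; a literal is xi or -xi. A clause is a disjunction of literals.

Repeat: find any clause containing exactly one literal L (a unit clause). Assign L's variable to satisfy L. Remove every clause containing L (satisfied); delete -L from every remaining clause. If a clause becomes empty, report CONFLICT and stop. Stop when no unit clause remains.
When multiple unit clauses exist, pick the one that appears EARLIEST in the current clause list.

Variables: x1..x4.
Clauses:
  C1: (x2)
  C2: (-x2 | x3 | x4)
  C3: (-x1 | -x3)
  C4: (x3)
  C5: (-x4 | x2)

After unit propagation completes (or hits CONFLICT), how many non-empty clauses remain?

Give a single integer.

Answer: 0

Derivation:
unit clause [2] forces x2=T; simplify:
  drop -2 from [-2, 3, 4] -> [3, 4]
  satisfied 2 clause(s); 3 remain; assigned so far: [2]
unit clause [3] forces x3=T; simplify:
  drop -3 from [-1, -3] -> [-1]
  satisfied 2 clause(s); 1 remain; assigned so far: [2, 3]
unit clause [-1] forces x1=F; simplify:
  satisfied 1 clause(s); 0 remain; assigned so far: [1, 2, 3]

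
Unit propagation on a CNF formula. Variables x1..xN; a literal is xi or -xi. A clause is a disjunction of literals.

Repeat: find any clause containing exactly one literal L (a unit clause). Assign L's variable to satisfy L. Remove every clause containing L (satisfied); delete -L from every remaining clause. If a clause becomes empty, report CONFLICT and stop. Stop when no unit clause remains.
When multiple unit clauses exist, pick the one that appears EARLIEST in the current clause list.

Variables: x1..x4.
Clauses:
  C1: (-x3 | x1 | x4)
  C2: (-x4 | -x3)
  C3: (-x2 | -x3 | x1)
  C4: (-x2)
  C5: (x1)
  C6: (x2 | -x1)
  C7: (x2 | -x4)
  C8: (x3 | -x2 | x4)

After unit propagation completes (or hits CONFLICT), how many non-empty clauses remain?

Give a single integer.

unit clause [-2] forces x2=F; simplify:
  drop 2 from [2, -1] -> [-1]
  drop 2 from [2, -4] -> [-4]
  satisfied 3 clause(s); 5 remain; assigned so far: [2]
unit clause [1] forces x1=T; simplify:
  drop -1 from [-1] -> [] (empty!)
  satisfied 2 clause(s); 3 remain; assigned so far: [1, 2]
CONFLICT (empty clause)

Answer: 2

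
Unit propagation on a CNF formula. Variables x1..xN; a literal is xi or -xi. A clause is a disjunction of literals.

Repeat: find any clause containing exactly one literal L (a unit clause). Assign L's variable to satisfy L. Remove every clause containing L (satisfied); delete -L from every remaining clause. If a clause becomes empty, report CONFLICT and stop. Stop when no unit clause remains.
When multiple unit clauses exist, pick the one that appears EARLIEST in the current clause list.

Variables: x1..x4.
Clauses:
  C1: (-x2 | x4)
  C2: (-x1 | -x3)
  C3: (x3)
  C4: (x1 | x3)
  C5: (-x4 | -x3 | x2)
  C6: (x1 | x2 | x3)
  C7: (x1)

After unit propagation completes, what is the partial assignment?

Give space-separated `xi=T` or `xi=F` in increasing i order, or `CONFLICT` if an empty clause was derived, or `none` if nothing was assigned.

Answer: CONFLICT

Derivation:
unit clause [3] forces x3=T; simplify:
  drop -3 from [-1, -3] -> [-1]
  drop -3 from [-4, -3, 2] -> [-4, 2]
  satisfied 3 clause(s); 4 remain; assigned so far: [3]
unit clause [-1] forces x1=F; simplify:
  drop 1 from [1] -> [] (empty!)
  satisfied 1 clause(s); 3 remain; assigned so far: [1, 3]
CONFLICT (empty clause)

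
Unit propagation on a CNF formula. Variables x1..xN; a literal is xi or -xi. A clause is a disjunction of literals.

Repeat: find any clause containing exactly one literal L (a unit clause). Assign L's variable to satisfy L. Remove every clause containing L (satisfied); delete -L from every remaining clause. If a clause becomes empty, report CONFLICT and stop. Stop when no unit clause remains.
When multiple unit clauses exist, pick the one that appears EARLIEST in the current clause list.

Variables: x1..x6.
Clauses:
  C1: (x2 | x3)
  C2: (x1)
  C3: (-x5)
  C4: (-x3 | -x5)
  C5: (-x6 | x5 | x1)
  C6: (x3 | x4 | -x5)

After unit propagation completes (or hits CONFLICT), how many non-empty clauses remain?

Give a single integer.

Answer: 1

Derivation:
unit clause [1] forces x1=T; simplify:
  satisfied 2 clause(s); 4 remain; assigned so far: [1]
unit clause [-5] forces x5=F; simplify:
  satisfied 3 clause(s); 1 remain; assigned so far: [1, 5]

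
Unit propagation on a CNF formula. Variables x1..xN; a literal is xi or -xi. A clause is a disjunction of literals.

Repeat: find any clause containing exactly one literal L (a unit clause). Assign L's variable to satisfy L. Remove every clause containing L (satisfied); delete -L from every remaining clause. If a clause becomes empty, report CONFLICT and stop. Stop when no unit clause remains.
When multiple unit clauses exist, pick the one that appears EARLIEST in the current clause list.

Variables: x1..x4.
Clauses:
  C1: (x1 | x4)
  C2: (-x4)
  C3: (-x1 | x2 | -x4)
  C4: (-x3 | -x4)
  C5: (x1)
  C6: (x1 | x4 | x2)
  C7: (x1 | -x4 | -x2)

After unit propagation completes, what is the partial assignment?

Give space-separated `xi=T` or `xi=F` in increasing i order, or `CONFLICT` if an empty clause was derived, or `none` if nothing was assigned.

Answer: x1=T x4=F

Derivation:
unit clause [-4] forces x4=F; simplify:
  drop 4 from [1, 4] -> [1]
  drop 4 from [1, 4, 2] -> [1, 2]
  satisfied 4 clause(s); 3 remain; assigned so far: [4]
unit clause [1] forces x1=T; simplify:
  satisfied 3 clause(s); 0 remain; assigned so far: [1, 4]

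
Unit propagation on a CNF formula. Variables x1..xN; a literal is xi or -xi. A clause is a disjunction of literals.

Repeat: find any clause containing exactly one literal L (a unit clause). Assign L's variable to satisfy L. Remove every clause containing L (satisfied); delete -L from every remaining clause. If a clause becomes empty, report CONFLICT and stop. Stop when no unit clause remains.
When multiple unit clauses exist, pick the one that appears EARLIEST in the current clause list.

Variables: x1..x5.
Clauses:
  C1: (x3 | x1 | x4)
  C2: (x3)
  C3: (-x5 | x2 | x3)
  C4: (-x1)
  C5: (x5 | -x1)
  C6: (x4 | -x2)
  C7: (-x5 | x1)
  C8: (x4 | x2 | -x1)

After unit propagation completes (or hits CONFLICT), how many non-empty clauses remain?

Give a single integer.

unit clause [3] forces x3=T; simplify:
  satisfied 3 clause(s); 5 remain; assigned so far: [3]
unit clause [-1] forces x1=F; simplify:
  drop 1 from [-5, 1] -> [-5]
  satisfied 3 clause(s); 2 remain; assigned so far: [1, 3]
unit clause [-5] forces x5=F; simplify:
  satisfied 1 clause(s); 1 remain; assigned so far: [1, 3, 5]

Answer: 1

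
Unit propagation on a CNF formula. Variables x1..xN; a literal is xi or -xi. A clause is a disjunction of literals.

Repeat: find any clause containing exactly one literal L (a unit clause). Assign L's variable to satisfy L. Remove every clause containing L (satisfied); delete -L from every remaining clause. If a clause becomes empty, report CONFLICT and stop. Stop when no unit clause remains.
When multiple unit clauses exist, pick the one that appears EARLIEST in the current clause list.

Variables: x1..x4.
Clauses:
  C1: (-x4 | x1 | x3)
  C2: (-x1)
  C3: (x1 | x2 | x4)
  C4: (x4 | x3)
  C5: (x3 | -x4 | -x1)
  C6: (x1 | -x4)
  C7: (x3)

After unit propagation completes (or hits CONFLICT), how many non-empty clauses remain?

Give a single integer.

unit clause [-1] forces x1=F; simplify:
  drop 1 from [-4, 1, 3] -> [-4, 3]
  drop 1 from [1, 2, 4] -> [2, 4]
  drop 1 from [1, -4] -> [-4]
  satisfied 2 clause(s); 5 remain; assigned so far: [1]
unit clause [-4] forces x4=F; simplify:
  drop 4 from [2, 4] -> [2]
  drop 4 from [4, 3] -> [3]
  satisfied 2 clause(s); 3 remain; assigned so far: [1, 4]
unit clause [2] forces x2=T; simplify:
  satisfied 1 clause(s); 2 remain; assigned so far: [1, 2, 4]
unit clause [3] forces x3=T; simplify:
  satisfied 2 clause(s); 0 remain; assigned so far: [1, 2, 3, 4]

Answer: 0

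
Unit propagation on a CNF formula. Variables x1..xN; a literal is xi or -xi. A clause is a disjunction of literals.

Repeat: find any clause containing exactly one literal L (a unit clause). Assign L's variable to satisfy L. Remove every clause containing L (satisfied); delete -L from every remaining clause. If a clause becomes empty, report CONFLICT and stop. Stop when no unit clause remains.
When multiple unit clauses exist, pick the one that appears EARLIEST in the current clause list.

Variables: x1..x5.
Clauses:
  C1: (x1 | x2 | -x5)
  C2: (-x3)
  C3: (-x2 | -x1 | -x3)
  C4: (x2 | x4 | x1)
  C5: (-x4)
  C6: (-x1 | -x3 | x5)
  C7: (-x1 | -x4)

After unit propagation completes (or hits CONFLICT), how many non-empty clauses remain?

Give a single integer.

Answer: 2

Derivation:
unit clause [-3] forces x3=F; simplify:
  satisfied 3 clause(s); 4 remain; assigned so far: [3]
unit clause [-4] forces x4=F; simplify:
  drop 4 from [2, 4, 1] -> [2, 1]
  satisfied 2 clause(s); 2 remain; assigned so far: [3, 4]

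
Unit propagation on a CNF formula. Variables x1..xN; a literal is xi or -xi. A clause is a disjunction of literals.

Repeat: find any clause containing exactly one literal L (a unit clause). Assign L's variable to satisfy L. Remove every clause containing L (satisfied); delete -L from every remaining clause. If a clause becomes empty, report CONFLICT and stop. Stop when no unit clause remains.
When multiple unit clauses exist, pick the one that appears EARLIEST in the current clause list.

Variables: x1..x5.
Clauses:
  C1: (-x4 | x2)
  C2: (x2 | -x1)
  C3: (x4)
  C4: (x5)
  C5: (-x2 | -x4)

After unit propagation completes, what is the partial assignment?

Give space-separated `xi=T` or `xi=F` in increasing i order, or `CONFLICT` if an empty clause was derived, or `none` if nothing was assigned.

Answer: CONFLICT

Derivation:
unit clause [4] forces x4=T; simplify:
  drop -4 from [-4, 2] -> [2]
  drop -4 from [-2, -4] -> [-2]
  satisfied 1 clause(s); 4 remain; assigned so far: [4]
unit clause [2] forces x2=T; simplify:
  drop -2 from [-2] -> [] (empty!)
  satisfied 2 clause(s); 2 remain; assigned so far: [2, 4]
CONFLICT (empty clause)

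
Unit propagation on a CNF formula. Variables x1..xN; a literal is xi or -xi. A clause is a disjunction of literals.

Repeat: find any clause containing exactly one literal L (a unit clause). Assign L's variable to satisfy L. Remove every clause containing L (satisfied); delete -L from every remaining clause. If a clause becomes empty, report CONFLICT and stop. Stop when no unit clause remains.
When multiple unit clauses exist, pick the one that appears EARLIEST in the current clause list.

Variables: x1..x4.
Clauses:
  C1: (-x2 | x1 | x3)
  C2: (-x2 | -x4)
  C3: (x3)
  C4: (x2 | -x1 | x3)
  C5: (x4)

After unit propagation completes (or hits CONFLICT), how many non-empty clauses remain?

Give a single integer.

Answer: 0

Derivation:
unit clause [3] forces x3=T; simplify:
  satisfied 3 clause(s); 2 remain; assigned so far: [3]
unit clause [4] forces x4=T; simplify:
  drop -4 from [-2, -4] -> [-2]
  satisfied 1 clause(s); 1 remain; assigned so far: [3, 4]
unit clause [-2] forces x2=F; simplify:
  satisfied 1 clause(s); 0 remain; assigned so far: [2, 3, 4]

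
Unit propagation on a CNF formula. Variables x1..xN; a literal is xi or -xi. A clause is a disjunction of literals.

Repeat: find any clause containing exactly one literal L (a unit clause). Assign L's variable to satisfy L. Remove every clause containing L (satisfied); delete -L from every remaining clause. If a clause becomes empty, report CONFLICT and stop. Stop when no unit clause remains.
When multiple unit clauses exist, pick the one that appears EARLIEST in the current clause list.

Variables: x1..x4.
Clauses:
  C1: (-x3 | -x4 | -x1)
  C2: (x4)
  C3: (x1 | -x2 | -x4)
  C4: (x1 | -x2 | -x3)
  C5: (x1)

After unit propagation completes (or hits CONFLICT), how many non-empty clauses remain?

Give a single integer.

Answer: 0

Derivation:
unit clause [4] forces x4=T; simplify:
  drop -4 from [-3, -4, -1] -> [-3, -1]
  drop -4 from [1, -2, -4] -> [1, -2]
  satisfied 1 clause(s); 4 remain; assigned so far: [4]
unit clause [1] forces x1=T; simplify:
  drop -1 from [-3, -1] -> [-3]
  satisfied 3 clause(s); 1 remain; assigned so far: [1, 4]
unit clause [-3] forces x3=F; simplify:
  satisfied 1 clause(s); 0 remain; assigned so far: [1, 3, 4]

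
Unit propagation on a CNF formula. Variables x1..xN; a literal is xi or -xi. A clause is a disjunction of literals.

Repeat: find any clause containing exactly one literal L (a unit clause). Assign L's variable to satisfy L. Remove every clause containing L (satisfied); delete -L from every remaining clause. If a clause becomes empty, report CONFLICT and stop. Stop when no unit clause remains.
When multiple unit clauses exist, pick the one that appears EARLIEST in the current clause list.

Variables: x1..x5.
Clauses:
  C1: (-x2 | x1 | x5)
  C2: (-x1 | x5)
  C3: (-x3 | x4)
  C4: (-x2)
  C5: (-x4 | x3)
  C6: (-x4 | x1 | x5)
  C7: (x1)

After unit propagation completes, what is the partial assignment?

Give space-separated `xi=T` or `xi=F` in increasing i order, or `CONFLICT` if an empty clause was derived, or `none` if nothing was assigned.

unit clause [-2] forces x2=F; simplify:
  satisfied 2 clause(s); 5 remain; assigned so far: [2]
unit clause [1] forces x1=T; simplify:
  drop -1 from [-1, 5] -> [5]
  satisfied 2 clause(s); 3 remain; assigned so far: [1, 2]
unit clause [5] forces x5=T; simplify:
  satisfied 1 clause(s); 2 remain; assigned so far: [1, 2, 5]

Answer: x1=T x2=F x5=T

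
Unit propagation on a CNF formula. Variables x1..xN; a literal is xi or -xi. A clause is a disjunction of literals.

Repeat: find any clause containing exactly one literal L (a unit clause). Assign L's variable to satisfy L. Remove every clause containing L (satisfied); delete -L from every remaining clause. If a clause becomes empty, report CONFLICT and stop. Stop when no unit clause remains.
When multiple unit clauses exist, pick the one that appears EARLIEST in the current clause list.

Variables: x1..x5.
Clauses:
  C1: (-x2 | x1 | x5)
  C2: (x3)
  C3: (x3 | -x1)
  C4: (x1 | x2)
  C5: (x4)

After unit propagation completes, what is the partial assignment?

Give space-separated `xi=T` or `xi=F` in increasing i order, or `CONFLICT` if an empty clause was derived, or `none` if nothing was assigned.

Answer: x3=T x4=T

Derivation:
unit clause [3] forces x3=T; simplify:
  satisfied 2 clause(s); 3 remain; assigned so far: [3]
unit clause [4] forces x4=T; simplify:
  satisfied 1 clause(s); 2 remain; assigned so far: [3, 4]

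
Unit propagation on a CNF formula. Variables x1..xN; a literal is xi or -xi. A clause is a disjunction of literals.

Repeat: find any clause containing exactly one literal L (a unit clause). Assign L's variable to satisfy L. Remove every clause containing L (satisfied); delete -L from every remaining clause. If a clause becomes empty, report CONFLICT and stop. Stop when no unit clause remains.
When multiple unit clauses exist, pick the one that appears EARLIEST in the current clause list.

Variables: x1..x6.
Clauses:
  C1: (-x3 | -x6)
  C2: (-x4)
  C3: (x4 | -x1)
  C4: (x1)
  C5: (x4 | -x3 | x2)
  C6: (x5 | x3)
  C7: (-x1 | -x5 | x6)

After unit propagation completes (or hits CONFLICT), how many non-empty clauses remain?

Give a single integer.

Answer: 3

Derivation:
unit clause [-4] forces x4=F; simplify:
  drop 4 from [4, -1] -> [-1]
  drop 4 from [4, -3, 2] -> [-3, 2]
  satisfied 1 clause(s); 6 remain; assigned so far: [4]
unit clause [-1] forces x1=F; simplify:
  drop 1 from [1] -> [] (empty!)
  satisfied 2 clause(s); 4 remain; assigned so far: [1, 4]
CONFLICT (empty clause)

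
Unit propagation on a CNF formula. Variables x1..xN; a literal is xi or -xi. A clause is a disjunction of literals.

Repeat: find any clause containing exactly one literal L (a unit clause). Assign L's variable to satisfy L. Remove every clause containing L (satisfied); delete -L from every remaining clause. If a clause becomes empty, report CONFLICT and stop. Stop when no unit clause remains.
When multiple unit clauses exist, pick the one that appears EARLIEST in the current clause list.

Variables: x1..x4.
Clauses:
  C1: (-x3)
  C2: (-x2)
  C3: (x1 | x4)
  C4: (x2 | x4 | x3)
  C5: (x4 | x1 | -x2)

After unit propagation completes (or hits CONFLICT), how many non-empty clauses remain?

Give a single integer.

Answer: 0

Derivation:
unit clause [-3] forces x3=F; simplify:
  drop 3 from [2, 4, 3] -> [2, 4]
  satisfied 1 clause(s); 4 remain; assigned so far: [3]
unit clause [-2] forces x2=F; simplify:
  drop 2 from [2, 4] -> [4]
  satisfied 2 clause(s); 2 remain; assigned so far: [2, 3]
unit clause [4] forces x4=T; simplify:
  satisfied 2 clause(s); 0 remain; assigned so far: [2, 3, 4]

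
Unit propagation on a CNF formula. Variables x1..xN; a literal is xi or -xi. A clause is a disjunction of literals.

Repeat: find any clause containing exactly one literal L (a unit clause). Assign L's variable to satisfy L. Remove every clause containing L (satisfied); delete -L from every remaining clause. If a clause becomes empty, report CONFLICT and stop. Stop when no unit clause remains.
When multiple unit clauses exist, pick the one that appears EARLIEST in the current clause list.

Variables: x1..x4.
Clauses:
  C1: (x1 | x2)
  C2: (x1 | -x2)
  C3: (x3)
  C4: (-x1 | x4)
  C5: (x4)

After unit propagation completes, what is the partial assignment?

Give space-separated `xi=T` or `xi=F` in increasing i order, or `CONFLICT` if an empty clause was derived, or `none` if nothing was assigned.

Answer: x3=T x4=T

Derivation:
unit clause [3] forces x3=T; simplify:
  satisfied 1 clause(s); 4 remain; assigned so far: [3]
unit clause [4] forces x4=T; simplify:
  satisfied 2 clause(s); 2 remain; assigned so far: [3, 4]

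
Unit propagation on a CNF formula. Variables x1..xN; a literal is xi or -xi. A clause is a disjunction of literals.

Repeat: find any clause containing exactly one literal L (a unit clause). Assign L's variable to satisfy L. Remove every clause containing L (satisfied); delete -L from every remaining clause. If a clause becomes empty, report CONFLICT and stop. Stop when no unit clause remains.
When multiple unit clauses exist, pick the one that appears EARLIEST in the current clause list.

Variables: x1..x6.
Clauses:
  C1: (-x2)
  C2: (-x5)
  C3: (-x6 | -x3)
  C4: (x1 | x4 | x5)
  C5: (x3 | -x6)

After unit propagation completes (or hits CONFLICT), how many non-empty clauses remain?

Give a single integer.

unit clause [-2] forces x2=F; simplify:
  satisfied 1 clause(s); 4 remain; assigned so far: [2]
unit clause [-5] forces x5=F; simplify:
  drop 5 from [1, 4, 5] -> [1, 4]
  satisfied 1 clause(s); 3 remain; assigned so far: [2, 5]

Answer: 3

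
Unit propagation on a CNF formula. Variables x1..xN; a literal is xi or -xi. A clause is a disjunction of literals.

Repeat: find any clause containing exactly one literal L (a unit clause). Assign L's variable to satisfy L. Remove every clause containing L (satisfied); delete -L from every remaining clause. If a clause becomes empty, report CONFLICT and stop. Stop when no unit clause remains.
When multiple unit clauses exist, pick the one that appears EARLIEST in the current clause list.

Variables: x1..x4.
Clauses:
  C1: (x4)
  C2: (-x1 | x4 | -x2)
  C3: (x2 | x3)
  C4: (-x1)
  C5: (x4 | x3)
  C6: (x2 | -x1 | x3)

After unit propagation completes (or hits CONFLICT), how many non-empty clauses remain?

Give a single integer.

unit clause [4] forces x4=T; simplify:
  satisfied 3 clause(s); 3 remain; assigned so far: [4]
unit clause [-1] forces x1=F; simplify:
  satisfied 2 clause(s); 1 remain; assigned so far: [1, 4]

Answer: 1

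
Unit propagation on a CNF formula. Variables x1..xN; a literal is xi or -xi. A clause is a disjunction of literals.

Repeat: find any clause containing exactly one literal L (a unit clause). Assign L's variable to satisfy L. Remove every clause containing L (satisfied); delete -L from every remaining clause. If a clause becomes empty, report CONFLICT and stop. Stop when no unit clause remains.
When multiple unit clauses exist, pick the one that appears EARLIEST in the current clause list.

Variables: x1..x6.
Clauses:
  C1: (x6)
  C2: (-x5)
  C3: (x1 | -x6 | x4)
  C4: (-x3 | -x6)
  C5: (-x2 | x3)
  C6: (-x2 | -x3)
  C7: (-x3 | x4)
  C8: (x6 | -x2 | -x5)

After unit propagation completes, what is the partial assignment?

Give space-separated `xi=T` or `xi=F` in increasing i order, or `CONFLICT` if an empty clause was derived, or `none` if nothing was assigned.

unit clause [6] forces x6=T; simplify:
  drop -6 from [1, -6, 4] -> [1, 4]
  drop -6 from [-3, -6] -> [-3]
  satisfied 2 clause(s); 6 remain; assigned so far: [6]
unit clause [-5] forces x5=F; simplify:
  satisfied 1 clause(s); 5 remain; assigned so far: [5, 6]
unit clause [-3] forces x3=F; simplify:
  drop 3 from [-2, 3] -> [-2]
  satisfied 3 clause(s); 2 remain; assigned so far: [3, 5, 6]
unit clause [-2] forces x2=F; simplify:
  satisfied 1 clause(s); 1 remain; assigned so far: [2, 3, 5, 6]

Answer: x2=F x3=F x5=F x6=T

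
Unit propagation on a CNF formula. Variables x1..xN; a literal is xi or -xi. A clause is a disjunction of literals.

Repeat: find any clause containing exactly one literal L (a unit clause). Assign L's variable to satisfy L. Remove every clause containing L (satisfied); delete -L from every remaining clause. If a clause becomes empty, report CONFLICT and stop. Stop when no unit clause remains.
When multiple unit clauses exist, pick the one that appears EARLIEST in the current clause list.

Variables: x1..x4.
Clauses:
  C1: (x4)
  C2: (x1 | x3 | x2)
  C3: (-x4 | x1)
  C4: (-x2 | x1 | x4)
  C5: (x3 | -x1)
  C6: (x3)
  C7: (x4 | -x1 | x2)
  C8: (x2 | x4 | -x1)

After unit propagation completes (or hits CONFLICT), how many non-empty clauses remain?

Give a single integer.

unit clause [4] forces x4=T; simplify:
  drop -4 from [-4, 1] -> [1]
  satisfied 4 clause(s); 4 remain; assigned so far: [4]
unit clause [1] forces x1=T; simplify:
  drop -1 from [3, -1] -> [3]
  satisfied 2 clause(s); 2 remain; assigned so far: [1, 4]
unit clause [3] forces x3=T; simplify:
  satisfied 2 clause(s); 0 remain; assigned so far: [1, 3, 4]

Answer: 0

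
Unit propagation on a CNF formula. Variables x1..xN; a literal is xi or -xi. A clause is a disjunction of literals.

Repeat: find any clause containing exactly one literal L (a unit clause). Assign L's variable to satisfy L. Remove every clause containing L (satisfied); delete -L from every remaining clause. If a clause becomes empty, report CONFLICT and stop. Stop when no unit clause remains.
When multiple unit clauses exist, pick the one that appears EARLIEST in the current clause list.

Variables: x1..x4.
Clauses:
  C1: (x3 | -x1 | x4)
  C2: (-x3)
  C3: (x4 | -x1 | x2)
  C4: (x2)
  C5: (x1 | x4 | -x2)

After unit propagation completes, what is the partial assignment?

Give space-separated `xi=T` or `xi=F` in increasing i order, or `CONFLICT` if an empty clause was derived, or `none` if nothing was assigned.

unit clause [-3] forces x3=F; simplify:
  drop 3 from [3, -1, 4] -> [-1, 4]
  satisfied 1 clause(s); 4 remain; assigned so far: [3]
unit clause [2] forces x2=T; simplify:
  drop -2 from [1, 4, -2] -> [1, 4]
  satisfied 2 clause(s); 2 remain; assigned so far: [2, 3]

Answer: x2=T x3=F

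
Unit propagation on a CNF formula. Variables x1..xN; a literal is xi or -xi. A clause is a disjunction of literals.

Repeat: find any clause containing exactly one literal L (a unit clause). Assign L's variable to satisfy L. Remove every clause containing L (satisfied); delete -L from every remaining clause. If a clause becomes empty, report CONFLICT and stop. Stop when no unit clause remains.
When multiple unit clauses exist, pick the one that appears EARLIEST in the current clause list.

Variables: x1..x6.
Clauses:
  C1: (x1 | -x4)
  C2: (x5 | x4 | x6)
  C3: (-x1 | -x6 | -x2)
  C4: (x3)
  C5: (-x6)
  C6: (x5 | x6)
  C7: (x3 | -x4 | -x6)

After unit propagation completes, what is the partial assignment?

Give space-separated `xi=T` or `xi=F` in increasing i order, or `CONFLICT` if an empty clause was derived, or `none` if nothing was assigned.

unit clause [3] forces x3=T; simplify:
  satisfied 2 clause(s); 5 remain; assigned so far: [3]
unit clause [-6] forces x6=F; simplify:
  drop 6 from [5, 4, 6] -> [5, 4]
  drop 6 from [5, 6] -> [5]
  satisfied 2 clause(s); 3 remain; assigned so far: [3, 6]
unit clause [5] forces x5=T; simplify:
  satisfied 2 clause(s); 1 remain; assigned so far: [3, 5, 6]

Answer: x3=T x5=T x6=F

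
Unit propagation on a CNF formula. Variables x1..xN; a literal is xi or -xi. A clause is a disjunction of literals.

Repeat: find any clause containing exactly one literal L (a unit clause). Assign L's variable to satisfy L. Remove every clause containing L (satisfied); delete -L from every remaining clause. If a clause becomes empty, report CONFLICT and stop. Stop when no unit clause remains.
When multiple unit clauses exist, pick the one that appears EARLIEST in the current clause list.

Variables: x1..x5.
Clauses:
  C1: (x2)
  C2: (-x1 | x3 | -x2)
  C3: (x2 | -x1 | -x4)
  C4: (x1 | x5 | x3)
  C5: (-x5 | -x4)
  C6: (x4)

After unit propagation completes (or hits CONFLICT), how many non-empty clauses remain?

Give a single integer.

Answer: 2

Derivation:
unit clause [2] forces x2=T; simplify:
  drop -2 from [-1, 3, -2] -> [-1, 3]
  satisfied 2 clause(s); 4 remain; assigned so far: [2]
unit clause [4] forces x4=T; simplify:
  drop -4 from [-5, -4] -> [-5]
  satisfied 1 clause(s); 3 remain; assigned so far: [2, 4]
unit clause [-5] forces x5=F; simplify:
  drop 5 from [1, 5, 3] -> [1, 3]
  satisfied 1 clause(s); 2 remain; assigned so far: [2, 4, 5]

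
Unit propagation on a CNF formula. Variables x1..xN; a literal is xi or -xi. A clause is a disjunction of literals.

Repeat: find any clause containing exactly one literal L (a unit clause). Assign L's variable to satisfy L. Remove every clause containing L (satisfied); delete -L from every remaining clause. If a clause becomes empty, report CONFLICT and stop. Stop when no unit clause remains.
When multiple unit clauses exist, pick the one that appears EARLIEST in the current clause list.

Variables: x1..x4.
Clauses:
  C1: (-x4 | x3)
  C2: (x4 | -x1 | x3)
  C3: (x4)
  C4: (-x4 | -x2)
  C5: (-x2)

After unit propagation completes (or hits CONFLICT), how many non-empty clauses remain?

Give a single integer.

Answer: 0

Derivation:
unit clause [4] forces x4=T; simplify:
  drop -4 from [-4, 3] -> [3]
  drop -4 from [-4, -2] -> [-2]
  satisfied 2 clause(s); 3 remain; assigned so far: [4]
unit clause [3] forces x3=T; simplify:
  satisfied 1 clause(s); 2 remain; assigned so far: [3, 4]
unit clause [-2] forces x2=F; simplify:
  satisfied 2 clause(s); 0 remain; assigned so far: [2, 3, 4]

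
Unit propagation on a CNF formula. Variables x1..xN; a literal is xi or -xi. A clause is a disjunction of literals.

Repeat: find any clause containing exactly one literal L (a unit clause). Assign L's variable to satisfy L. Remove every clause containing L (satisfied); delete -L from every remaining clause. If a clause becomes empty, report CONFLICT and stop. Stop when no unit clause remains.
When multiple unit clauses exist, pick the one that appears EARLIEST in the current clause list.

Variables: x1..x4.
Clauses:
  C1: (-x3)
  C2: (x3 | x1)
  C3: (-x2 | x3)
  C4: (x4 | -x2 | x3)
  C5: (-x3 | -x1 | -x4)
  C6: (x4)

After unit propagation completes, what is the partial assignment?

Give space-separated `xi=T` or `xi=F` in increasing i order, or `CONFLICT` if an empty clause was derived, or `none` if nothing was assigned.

unit clause [-3] forces x3=F; simplify:
  drop 3 from [3, 1] -> [1]
  drop 3 from [-2, 3] -> [-2]
  drop 3 from [4, -2, 3] -> [4, -2]
  satisfied 2 clause(s); 4 remain; assigned so far: [3]
unit clause [1] forces x1=T; simplify:
  satisfied 1 clause(s); 3 remain; assigned so far: [1, 3]
unit clause [-2] forces x2=F; simplify:
  satisfied 2 clause(s); 1 remain; assigned so far: [1, 2, 3]
unit clause [4] forces x4=T; simplify:
  satisfied 1 clause(s); 0 remain; assigned so far: [1, 2, 3, 4]

Answer: x1=T x2=F x3=F x4=T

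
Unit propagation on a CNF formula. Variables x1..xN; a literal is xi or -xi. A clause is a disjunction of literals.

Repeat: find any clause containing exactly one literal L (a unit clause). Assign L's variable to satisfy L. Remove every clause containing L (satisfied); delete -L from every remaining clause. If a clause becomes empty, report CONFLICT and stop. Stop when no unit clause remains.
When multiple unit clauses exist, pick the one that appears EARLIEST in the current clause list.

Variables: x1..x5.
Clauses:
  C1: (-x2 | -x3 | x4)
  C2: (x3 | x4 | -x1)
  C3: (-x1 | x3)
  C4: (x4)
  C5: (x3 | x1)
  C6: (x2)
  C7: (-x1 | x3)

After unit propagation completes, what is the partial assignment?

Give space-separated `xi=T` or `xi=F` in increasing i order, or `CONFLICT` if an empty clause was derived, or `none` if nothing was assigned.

Answer: x2=T x4=T

Derivation:
unit clause [4] forces x4=T; simplify:
  satisfied 3 clause(s); 4 remain; assigned so far: [4]
unit clause [2] forces x2=T; simplify:
  satisfied 1 clause(s); 3 remain; assigned so far: [2, 4]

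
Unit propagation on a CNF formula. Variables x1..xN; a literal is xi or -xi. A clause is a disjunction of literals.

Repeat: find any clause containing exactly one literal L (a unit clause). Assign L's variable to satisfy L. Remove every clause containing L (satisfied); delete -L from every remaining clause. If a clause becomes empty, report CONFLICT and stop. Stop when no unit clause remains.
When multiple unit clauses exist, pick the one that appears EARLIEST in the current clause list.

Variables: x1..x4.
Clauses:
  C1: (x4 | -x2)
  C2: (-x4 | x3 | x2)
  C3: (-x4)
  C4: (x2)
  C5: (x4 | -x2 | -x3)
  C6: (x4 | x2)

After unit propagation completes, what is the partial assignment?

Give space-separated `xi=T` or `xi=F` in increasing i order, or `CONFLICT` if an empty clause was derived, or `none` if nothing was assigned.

unit clause [-4] forces x4=F; simplify:
  drop 4 from [4, -2] -> [-2]
  drop 4 from [4, -2, -3] -> [-2, -3]
  drop 4 from [4, 2] -> [2]
  satisfied 2 clause(s); 4 remain; assigned so far: [4]
unit clause [-2] forces x2=F; simplify:
  drop 2 from [2] -> [] (empty!)
  drop 2 from [2] -> [] (empty!)
  satisfied 2 clause(s); 2 remain; assigned so far: [2, 4]
CONFLICT (empty clause)

Answer: CONFLICT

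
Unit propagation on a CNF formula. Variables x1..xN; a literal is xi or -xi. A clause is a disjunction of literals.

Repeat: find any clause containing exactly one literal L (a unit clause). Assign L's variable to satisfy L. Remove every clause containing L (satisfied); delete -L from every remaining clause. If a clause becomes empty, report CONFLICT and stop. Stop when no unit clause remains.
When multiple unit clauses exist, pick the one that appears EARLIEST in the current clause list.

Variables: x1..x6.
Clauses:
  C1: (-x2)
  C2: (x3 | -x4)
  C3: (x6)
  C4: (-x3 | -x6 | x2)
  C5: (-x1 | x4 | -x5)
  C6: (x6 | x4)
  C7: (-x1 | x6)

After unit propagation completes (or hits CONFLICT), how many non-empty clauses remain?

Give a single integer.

unit clause [-2] forces x2=F; simplify:
  drop 2 from [-3, -6, 2] -> [-3, -6]
  satisfied 1 clause(s); 6 remain; assigned so far: [2]
unit clause [6] forces x6=T; simplify:
  drop -6 from [-3, -6] -> [-3]
  satisfied 3 clause(s); 3 remain; assigned so far: [2, 6]
unit clause [-3] forces x3=F; simplify:
  drop 3 from [3, -4] -> [-4]
  satisfied 1 clause(s); 2 remain; assigned so far: [2, 3, 6]
unit clause [-4] forces x4=F; simplify:
  drop 4 from [-1, 4, -5] -> [-1, -5]
  satisfied 1 clause(s); 1 remain; assigned so far: [2, 3, 4, 6]

Answer: 1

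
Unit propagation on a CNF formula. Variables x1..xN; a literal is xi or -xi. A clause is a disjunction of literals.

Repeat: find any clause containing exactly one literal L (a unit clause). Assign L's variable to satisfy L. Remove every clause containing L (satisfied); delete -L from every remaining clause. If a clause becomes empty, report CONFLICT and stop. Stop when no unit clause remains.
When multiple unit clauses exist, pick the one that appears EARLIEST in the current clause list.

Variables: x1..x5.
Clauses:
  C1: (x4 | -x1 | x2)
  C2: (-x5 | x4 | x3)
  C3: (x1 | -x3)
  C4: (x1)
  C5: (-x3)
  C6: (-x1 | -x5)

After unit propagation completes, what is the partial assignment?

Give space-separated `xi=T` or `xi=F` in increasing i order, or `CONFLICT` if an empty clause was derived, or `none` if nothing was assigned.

Answer: x1=T x3=F x5=F

Derivation:
unit clause [1] forces x1=T; simplify:
  drop -1 from [4, -1, 2] -> [4, 2]
  drop -1 from [-1, -5] -> [-5]
  satisfied 2 clause(s); 4 remain; assigned so far: [1]
unit clause [-3] forces x3=F; simplify:
  drop 3 from [-5, 4, 3] -> [-5, 4]
  satisfied 1 clause(s); 3 remain; assigned so far: [1, 3]
unit clause [-5] forces x5=F; simplify:
  satisfied 2 clause(s); 1 remain; assigned so far: [1, 3, 5]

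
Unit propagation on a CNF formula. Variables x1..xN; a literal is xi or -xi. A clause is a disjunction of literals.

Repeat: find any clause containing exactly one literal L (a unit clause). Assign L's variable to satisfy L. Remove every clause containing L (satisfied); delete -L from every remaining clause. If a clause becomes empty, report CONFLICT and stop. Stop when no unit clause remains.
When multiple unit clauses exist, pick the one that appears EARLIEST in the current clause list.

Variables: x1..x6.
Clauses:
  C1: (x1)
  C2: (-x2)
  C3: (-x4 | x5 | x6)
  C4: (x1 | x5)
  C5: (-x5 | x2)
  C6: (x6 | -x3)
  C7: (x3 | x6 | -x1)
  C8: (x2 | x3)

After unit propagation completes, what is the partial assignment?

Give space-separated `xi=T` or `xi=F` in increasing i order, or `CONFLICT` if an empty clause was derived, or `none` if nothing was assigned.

unit clause [1] forces x1=T; simplify:
  drop -1 from [3, 6, -1] -> [3, 6]
  satisfied 2 clause(s); 6 remain; assigned so far: [1]
unit clause [-2] forces x2=F; simplify:
  drop 2 from [-5, 2] -> [-5]
  drop 2 from [2, 3] -> [3]
  satisfied 1 clause(s); 5 remain; assigned so far: [1, 2]
unit clause [-5] forces x5=F; simplify:
  drop 5 from [-4, 5, 6] -> [-4, 6]
  satisfied 1 clause(s); 4 remain; assigned so far: [1, 2, 5]
unit clause [3] forces x3=T; simplify:
  drop -3 from [6, -3] -> [6]
  satisfied 2 clause(s); 2 remain; assigned so far: [1, 2, 3, 5]
unit clause [6] forces x6=T; simplify:
  satisfied 2 clause(s); 0 remain; assigned so far: [1, 2, 3, 5, 6]

Answer: x1=T x2=F x3=T x5=F x6=T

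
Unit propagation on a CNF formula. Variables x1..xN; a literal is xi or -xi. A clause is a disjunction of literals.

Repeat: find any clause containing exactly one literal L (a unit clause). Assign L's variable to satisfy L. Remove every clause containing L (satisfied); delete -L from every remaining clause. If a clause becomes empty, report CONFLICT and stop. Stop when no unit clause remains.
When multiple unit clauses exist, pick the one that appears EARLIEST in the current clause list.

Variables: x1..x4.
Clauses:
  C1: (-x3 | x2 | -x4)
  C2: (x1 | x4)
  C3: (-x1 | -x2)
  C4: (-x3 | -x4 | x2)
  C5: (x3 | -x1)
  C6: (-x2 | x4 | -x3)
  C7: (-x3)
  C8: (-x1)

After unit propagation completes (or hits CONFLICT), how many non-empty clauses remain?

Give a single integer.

Answer: 0

Derivation:
unit clause [-3] forces x3=F; simplify:
  drop 3 from [3, -1] -> [-1]
  satisfied 4 clause(s); 4 remain; assigned so far: [3]
unit clause [-1] forces x1=F; simplify:
  drop 1 from [1, 4] -> [4]
  satisfied 3 clause(s); 1 remain; assigned so far: [1, 3]
unit clause [4] forces x4=T; simplify:
  satisfied 1 clause(s); 0 remain; assigned so far: [1, 3, 4]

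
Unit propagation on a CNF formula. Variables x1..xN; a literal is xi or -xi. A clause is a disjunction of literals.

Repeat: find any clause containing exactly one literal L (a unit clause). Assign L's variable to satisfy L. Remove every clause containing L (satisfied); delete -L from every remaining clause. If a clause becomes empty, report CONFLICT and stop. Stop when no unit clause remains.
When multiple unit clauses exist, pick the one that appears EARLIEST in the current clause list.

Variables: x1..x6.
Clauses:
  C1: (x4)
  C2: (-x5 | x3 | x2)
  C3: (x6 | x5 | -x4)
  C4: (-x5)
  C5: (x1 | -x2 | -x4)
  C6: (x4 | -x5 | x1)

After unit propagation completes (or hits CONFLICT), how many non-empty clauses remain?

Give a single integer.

unit clause [4] forces x4=T; simplify:
  drop -4 from [6, 5, -4] -> [6, 5]
  drop -4 from [1, -2, -4] -> [1, -2]
  satisfied 2 clause(s); 4 remain; assigned so far: [4]
unit clause [-5] forces x5=F; simplify:
  drop 5 from [6, 5] -> [6]
  satisfied 2 clause(s); 2 remain; assigned so far: [4, 5]
unit clause [6] forces x6=T; simplify:
  satisfied 1 clause(s); 1 remain; assigned so far: [4, 5, 6]

Answer: 1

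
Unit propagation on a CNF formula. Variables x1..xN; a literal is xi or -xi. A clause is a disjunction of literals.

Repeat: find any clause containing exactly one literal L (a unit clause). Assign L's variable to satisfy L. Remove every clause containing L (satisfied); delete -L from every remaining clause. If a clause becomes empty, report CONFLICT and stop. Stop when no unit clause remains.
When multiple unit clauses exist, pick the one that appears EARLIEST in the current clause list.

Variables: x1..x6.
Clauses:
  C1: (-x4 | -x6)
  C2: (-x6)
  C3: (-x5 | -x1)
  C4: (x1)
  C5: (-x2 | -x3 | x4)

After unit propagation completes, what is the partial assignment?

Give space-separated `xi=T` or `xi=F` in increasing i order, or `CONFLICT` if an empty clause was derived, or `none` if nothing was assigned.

unit clause [-6] forces x6=F; simplify:
  satisfied 2 clause(s); 3 remain; assigned so far: [6]
unit clause [1] forces x1=T; simplify:
  drop -1 from [-5, -1] -> [-5]
  satisfied 1 clause(s); 2 remain; assigned so far: [1, 6]
unit clause [-5] forces x5=F; simplify:
  satisfied 1 clause(s); 1 remain; assigned so far: [1, 5, 6]

Answer: x1=T x5=F x6=F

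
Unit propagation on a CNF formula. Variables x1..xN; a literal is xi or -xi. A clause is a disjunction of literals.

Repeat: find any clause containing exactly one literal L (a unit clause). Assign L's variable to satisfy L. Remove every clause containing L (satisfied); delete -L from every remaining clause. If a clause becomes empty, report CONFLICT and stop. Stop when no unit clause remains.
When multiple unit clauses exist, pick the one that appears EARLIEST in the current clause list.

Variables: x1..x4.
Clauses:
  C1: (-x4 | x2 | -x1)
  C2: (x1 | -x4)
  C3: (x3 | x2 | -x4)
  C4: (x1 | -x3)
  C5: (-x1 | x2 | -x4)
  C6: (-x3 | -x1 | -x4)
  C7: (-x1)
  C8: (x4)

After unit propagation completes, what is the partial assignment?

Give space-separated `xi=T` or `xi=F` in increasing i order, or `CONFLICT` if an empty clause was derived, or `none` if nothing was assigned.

Answer: CONFLICT

Derivation:
unit clause [-1] forces x1=F; simplify:
  drop 1 from [1, -4] -> [-4]
  drop 1 from [1, -3] -> [-3]
  satisfied 4 clause(s); 4 remain; assigned so far: [1]
unit clause [-4] forces x4=F; simplify:
  drop 4 from [4] -> [] (empty!)
  satisfied 2 clause(s); 2 remain; assigned so far: [1, 4]
CONFLICT (empty clause)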